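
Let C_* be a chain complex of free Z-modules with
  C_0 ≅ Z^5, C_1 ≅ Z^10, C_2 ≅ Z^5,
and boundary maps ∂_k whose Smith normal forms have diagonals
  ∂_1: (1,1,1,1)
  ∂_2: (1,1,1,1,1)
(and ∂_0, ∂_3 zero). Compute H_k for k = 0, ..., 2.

H_0 = Z,  H_1 = Z,  H_2 = 0.

H_0: b_0 = 5 − 0 − 4 = 1; torsion from ∂_1 factors > 1: none. So H_0 = Z.
H_1: b_1 = 10 − 4 − 5 = 1; torsion from ∂_2 factors > 1: none. So H_1 = Z.
H_2: b_2 = 5 − 5 − 0 = 0; torsion from ∂_3 factors > 1: none. So H_2 = 0.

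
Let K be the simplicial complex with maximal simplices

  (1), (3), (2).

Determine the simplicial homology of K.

Take the total order 1 < 2 < 3 on the vertex set. Then K (dimension 0) consists of the simplices:

  0-simplices (3): [1], [2], [3]

giving chain groups C_0 ≅ Z^3.

Reading off H_k = ker ∂_k / im ∂_{k+1}:

  H_0: rank C_0 − rank ∂_1 = 3 − 0 = 3, and there is no ∂_1, so H_0 ≅ Z^3.

(K is a triangulation of a set of 3 points.)

H_0 ≅ Z^3.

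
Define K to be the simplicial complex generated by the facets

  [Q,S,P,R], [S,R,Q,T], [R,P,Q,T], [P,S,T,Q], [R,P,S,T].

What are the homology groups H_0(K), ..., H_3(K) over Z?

H_0 = Z,  H_1 = 0,  H_2 = 0,  H_3 = Z.

Order the vertices as P < Q < R < S < T. Listing each simplex with vertices in this order, K has dimension 3 with simplices:

  0-simplices (5): P, Q, R, S, T
  1-simplices (10): PQ, PR, PS, PT, QR, QS, QT, RS, RT, ST
  2-simplices (10): PQR, PQS, PQT, PRS, PRT, PST, QRS, QRT, QST, RST
  3-simplices (5): PQRS, PQRT, PQST, PRST, QRST

Hence C_0 ≅ Z^5, C_1 ≅ Z^10, C_2 ≅ Z^10, C_3 ≅ Z^5.

Boundary ∂_1: C_1 → C_0 sends each edge [p,q] (with p < q) to q − p.
The 5×10 boundary matrix has rank 4 and Smith normal form diag(1,1,1,1).

∂_2: C_2 → C_1 sends each 2-simplex [p,q,r] to [q,r] − [p,r] + [p,q]. For instance
  ∂PQS = QS − PS + PQ,
  ∂PRS = RS − PS + PR.
This gives a 10×10 integer matrix of rank 6; reducing to Smith normal form yields diagonal entries (1,1,1,1,1,1).

Boundary ∂_3: C_3 → C_2 sends each 3-simplex σ to the alternating sum Σ_i (−1)^i (σ with its i-th vertex removed). For instance
  ∂PQRT = QRT − PRT + PQT − PQR,
  ∂PQRS = QRS − PRS + PQS − PQR.
This gives a 10×5 integer matrix of rank 4; reducing to Smith normal form yields diagonal entries (1,1,1,1).

Now H_k = ker ∂_k / im ∂_{k+1}, so:

  H_0: rank C_0 − rank ∂_1 = 5 − 4 = 1, and the invariant factors of ∂_1 are all 1, so H_0 = Z.
  H_1: rank ker ∂_1 − rank ∂_2 = (10 − 4) − 6 = 0, and the invariant factors of ∂_2 are all 1, so H_1 = 0.
  H_2: rank ker ∂_2 − rank ∂_3 = (10 − 6) − 4 = 0, and the invariant factors of ∂_3 are all 1, so H_2 = 0.
  H_3: rank ker ∂_3 − rank ∂_4 = (5 − 4) − 0 = 1, and there is no ∂_4, so H_3 = Z.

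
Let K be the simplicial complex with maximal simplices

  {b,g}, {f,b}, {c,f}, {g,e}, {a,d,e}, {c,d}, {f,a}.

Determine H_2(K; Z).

We work with the vertex ordering a < b < c < d < e < f < g. The simplices of K, each written with vertices in increasing order, are:

  0-simplices (7): a, b, c, d, e, f, g
  1-simplices (9): ad, ae, af, bf, bg, cd, cf, de, eg
  2-simplices (1): ade

giving chain groups C_0 ≅ Z^7, C_1 ≅ Z^9, C_2 ≅ Z^1.

Boundary ∂_1: C_1 → C_0 sends each edge [p,q] (with p < q) to q − p. For instance
  ∂af = f − a.
The resulting 7×9 matrix has rank 6, and its Smith normal form has invariant factors (1,1,1,1,1,1).

Boundary ∂_2: C_2 → C_1 sends each 2-simplex [p,q,r] to [q,r] − [p,r] + [p,q]. For instance
  ∂ade = de − ae + ad.
This gives a 9×1 integer matrix of rank 1; reducing to Smith normal form yields diagonal entries (1).

Reading off H_k = ker ∂_k / im ∂_{k+1}:

  H_2: rank ker ∂_2 − rank ∂_3 = (1 − 1) − 0 = 0, and there is no ∂_3, so H_2 ≅ 0.

H_2 ≅ 0.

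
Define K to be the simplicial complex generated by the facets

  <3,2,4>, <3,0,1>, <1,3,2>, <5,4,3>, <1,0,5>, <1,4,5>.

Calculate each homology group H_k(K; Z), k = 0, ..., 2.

Order the vertices as 0 < 1 < 2 < 3 < 4 < 5. Listing each simplex with vertices in this order, K has dimension 2 with simplices:

  0-simplices (6): [0], [1], [2], [3], [4], [5]
  1-simplices (12): [0,1], [0,3], [0,5], [1,2], [1,3], [1,4], [1,5], [2,3], [2,4], [3,4], [3,5], [4,5]
  2-simplices (6): [0,1,3], [0,1,5], [1,2,3], [1,4,5], [2,3,4], [3,4,5]

giving chain groups C_0 ≅ Z^6, C_1 ≅ Z^12, C_2 ≅ Z^6.

∂_1: C_1 → C_0 is given by ∂[p,q] = [q] − [p]. For instance
  ∂[0,5] = [5] − [0].
As a 6×12 matrix over Z this has rank 5, with invariant factors (1,1,1,1,1).

The boundary map ∂_2: C_2 → C_1 sends each 2-simplex [p,q,r] to [q,r] − [p,r] + [p,q]. For instance
  ∂[1,2,3] = [2,3] − [1,3] + [1,2],
  ∂[3,4,5] = [4,5] − [3,5] + [3,4].
As a 12×6 matrix over Z this has rank 6, with invariant factors (1,1,1,1,1,1).

Computing H_k = (kernel of ∂_k) / (image of ∂_{k+1}):

  H_0: rank C_0 − rank ∂_1 = 6 − 5 = 1, and the invariant factors of ∂_1 are all 1, so H_0 = Z.
  H_1: rank ker ∂_1 − rank ∂_2 = (12 − 5) − 6 = 1, and the invariant factors of ∂_2 are all 1, so H_1 = Z.
  H_2: rank ker ∂_2 − rank ∂_3 = (6 − 6) − 0 = 0, and there is no ∂_3, so H_2 = 0.

As a check, the Euler characteristic is 6 − 12 + 6 = 0, which agrees with 1 − 1 + 0 = 0.

H_0 = Z,  H_1 = Z,  H_2 = 0.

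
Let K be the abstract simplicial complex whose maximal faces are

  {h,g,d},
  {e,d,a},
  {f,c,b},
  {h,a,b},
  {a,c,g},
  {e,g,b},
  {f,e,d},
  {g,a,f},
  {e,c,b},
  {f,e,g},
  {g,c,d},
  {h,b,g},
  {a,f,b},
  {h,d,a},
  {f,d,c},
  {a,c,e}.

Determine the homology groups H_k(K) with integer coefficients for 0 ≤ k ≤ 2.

H_0 ≅ Z,  H_1 ≅ Z^2,  H_2 ≅ Z.

Order the vertices as a < b < c < d < e < f < g < h. Listing each simplex with vertices in this order, K has dimension 2 with simplices:

  0-simplices (8): a, b, c, d, e, f, g, h
  1-simplices (24): ab, ac, ad, ae, af, ag, ah, bc, be, bf, bg, bh, cd, ce, cf, cg, de, df, dg, dh, ef, eg, fg, gh
  2-simplices (16): abf, abh, ace, acg, ade, adh, afg, bce, bcf, beg, bgh, cdf, cdg, def, dgh, efg

so the chain groups are C_0 ≅ Z^8, C_1 ≅ Z^24, C_2 ≅ Z^16.

Boundary ∂_1: C_1 → C_0 sends each edge [p,q] (with p < q) to q − p.
As a 8×24 matrix over Z this has rank 7, with invariant factors (1,1,1,1,1,1,1).

Boundary ∂_2: C_2 → C_1 sends each 2-simplex [p,q,r] to [q,r] − [p,r] + [p,q]. For instance
  ∂afg = fg − ag + af,
  ∂cdg = dg − cg + cd.
As a 24×16 matrix over Z this has rank 15, with invariant factors (1,1,1,1,1,1,1,1,1,1,1,1,1,1,1).

From H_k ≅ ker(∂_k) / im(∂_{k+1}) we obtain:

  H_0: rank C_0 − rank ∂_1 = 8 − 7 = 1, and the invariant factors of ∂_1 are all 1, so H_0 ≅ Z.
  H_1: rank ker ∂_1 − rank ∂_2 = (24 − 7) − 15 = 2, and the invariant factors of ∂_2 are all 1, so H_1 ≅ Z^2.
  H_2: rank ker ∂_2 − rank ∂_3 = (16 − 15) − 0 = 1, and there is no ∂_3, so H_2 ≅ Z.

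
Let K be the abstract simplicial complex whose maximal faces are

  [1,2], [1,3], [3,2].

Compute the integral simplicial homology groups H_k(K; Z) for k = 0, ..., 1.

Take the total order 1 < 2 < 3 on the vertex set. Then K (dimension 1) consists of the simplices:

  0-simplices (3): [1], [2], [3]
  1-simplices (3): [1,2], [1,3], [2,3]

so the chain groups are C_0 ≅ Z^3, C_1 ≅ Z^3.

∂_1: C_1 → C_0 sends each edge [p,q] (with p < q) to q − p. For instance
  ∂[2,3] = [3] − [2].
The 3×3 boundary matrix has rank 2 and Smith normal form diag(1,1).

Reading off H_k = ker ∂_k / im ∂_{k+1}:

  H_0: rank C_0 − rank ∂_1 = 3 − 2 = 1, and the invariant factors of ∂_1 are all 1, so H_0 ≅ Z.
  H_1: rank ker ∂_1 − rank ∂_2 = (3 − 2) − 0 = 1, and there is no ∂_2, so H_1 ≅ Z.

As a check, the Euler characteristic is 3 − 3 = 0, which agrees with 1 − 1 = 0.

H_0 = Z,  H_1 = Z.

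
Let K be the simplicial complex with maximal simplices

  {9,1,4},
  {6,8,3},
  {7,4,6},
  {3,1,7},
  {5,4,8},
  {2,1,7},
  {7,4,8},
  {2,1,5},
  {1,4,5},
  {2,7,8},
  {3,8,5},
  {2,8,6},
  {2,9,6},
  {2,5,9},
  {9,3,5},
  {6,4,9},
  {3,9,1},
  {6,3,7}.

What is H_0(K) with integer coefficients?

H_0 ≅ Z.

We work with the vertex ordering 1 < 2 < 3 < 4 < 5 < 6 < 7 < 8 < 9. The simplices of K, each written with vertices in increasing order, are:

  0-simplices (9): [1], [2], [3], [4], [5], [6], [7], [8], [9]
  1-simplices (27): (27 of them)
  2-simplices (18): [1,2,5], [1,2,7], [1,3,7], [1,3,9], [1,4,5], [1,4,9], [2,5,9], [2,6,8], [2,6,9], [2,7,8], [3,5,8], [3,5,9], [3,6,7], [3,6,8], [4,5,8], [4,6,7], [4,6,9], [4,7,8]

Hence C_0 ≅ Z^9, C_1 ≅ Z^27, C_2 ≅ Z^18.

The boundary map ∂_1: C_1 → C_0 is given by ∂[p,q] = [q] − [p].
As a 9×27 matrix over Z this has rank 8, with invariant factors (1,1,1,1,1,1,1,1).

∂_2: C_2 → C_1 maps a triangle to the signed sum of its edges. For instance
  ∂[1,2,7] = [2,7] − [1,7] + [1,2],
  ∂[4,6,9] = [6,9] − [4,9] + [4,6].
This gives a 27×18 integer matrix of rank 18; reducing to Smith normal form yields diagonal entries (1,1,1,1,1,1,1,1,1,1,1,1,1,1,1,1,1,2).

Computing H_k = (kernel of ∂_k) / (image of ∂_{k+1}):

  H_0: rank C_0 − rank ∂_1 = 9 − 8 = 1, and the invariant factors of ∂_1 are all 1, so H_0 = Z.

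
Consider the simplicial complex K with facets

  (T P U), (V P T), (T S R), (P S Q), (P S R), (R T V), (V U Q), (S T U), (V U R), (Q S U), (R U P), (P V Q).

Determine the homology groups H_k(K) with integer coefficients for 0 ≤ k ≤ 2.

Order the vertices as P < Q < R < S < T < U < V. Listing each simplex with vertices in this order, K has dimension 2 with simplices:

  0-simplices (7): P, Q, R, S, T, U, V
  1-simplices (18): PQ, PR, PS, PT, PU, PV, QS, QU, QV, RS, RT, RU, RV, ST, SU, TU, TV, UV
  2-simplices (12): PQS, PQV, PRS, PRU, PTU, PTV, QSU, QUV, RST, RTV, RUV, STU

so the chain groups are C_0 ≅ Z^7, C_1 ≅ Z^18, C_2 ≅ Z^12.

The boundary map ∂_1: C_1 → C_0 sends each edge [p,q] (with p < q) to q − p.
The 7×18 boundary matrix has rank 6 and Smith normal form diag(1,1,1,1,1,1).

Boundary ∂_2: C_2 → C_1 acts by ∂[p,q,r] = [q,r] − [p,r] + [p,q]. For instance
  ∂RUV = UV − RV + RU,
  ∂PRU = RU − PU + PR.
As a 18×12 matrix over Z this has rank 12, with invariant factors (1,1,1,1,1,1,1,1,1,1,1,2).

Now H_k = ker ∂_k / im ∂_{k+1}, so:

  H_0: rank C_0 − rank ∂_1 = 7 − 6 = 1, and the invariant factors of ∂_1 are all 1, so H_0 = Z.
  H_1: rank ker ∂_1 − rank ∂_2 = (18 − 6) − 12 = 0, and ∂_2 has invariant factor 2 > 1, so H_1 = Z/2.
  H_2: rank ker ∂_2 − rank ∂_3 = (12 − 12) − 0 = 0, and there is no ∂_3, so H_2 = 0.

H_0 ≅ Z,  H_1 ≅ Z/2,  H_2 = 0.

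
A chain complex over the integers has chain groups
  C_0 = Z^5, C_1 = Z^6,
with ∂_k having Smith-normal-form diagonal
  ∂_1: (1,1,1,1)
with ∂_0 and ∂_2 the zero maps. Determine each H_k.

H_0 ≅ Z,  H_1 ≅ Z^2.

H_0: b_0 = 5 − 0 − 4 = 1; torsion from ∂_1 factors > 1: none. So H_0 ≅ Z.
H_1: b_1 = 6 − 4 − 0 = 2; torsion from ∂_2 factors > 1: none. So H_1 ≅ Z^2.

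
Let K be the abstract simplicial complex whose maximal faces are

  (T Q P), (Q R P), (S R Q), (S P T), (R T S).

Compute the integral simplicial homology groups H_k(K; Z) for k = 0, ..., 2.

K has 5 vertices, 10 edges, 5 triangles.
rank ∂_0 = 0, rank ∂_1 = 4 ⇒ b_0 = 5 − 0 − 4 = 1; all invariant factors of ∂_1 are 1 so no torsion. So H_0 ≅ Z.
rank ∂_1 = 4, rank ∂_2 = 5 ⇒ b_1 = 10 − 4 − 5 = 1; all invariant factors of ∂_2 are 1 so no torsion. So H_1 ≅ Z.
rank ∂_2 = 5, rank ∂_3 = 0 ⇒ b_2 = 5 − 5 − 0 = 0. So H_2 ≅ 0.

H_0 ≅ Z,  H_1 ≅ Z,  H_2 = 0.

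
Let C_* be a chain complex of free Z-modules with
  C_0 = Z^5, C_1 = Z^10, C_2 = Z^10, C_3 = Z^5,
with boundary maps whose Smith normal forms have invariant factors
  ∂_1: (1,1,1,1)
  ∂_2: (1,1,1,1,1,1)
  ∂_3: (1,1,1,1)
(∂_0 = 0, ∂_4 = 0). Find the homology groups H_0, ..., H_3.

H_0 ≅ Z,  H_1 = 0,  H_2 = 0,  H_3 ≅ Z.

H_0: b_0 = 5 − 0 − 4 = 1; torsion from ∂_1 factors > 1: none. So H_0 ≅ Z.
H_1: b_1 = 10 − 4 − 6 = 0; torsion from ∂_2 factors > 1: none. So H_1 ≅ 0.
H_2: b_2 = 10 − 6 − 4 = 0; torsion from ∂_3 factors > 1: none. So H_2 ≅ 0.
H_3: b_3 = 5 − 4 − 0 = 1; torsion from ∂_4 factors > 1: none. So H_3 ≅ Z.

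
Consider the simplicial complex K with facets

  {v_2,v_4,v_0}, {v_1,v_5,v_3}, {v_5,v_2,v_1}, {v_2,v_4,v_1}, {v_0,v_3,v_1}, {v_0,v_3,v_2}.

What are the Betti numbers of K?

b_0 = 1, b_1 = 1, b_2 = 0.

Take the total order v_0 < v_1 < v_2 < v_3 < v_4 < v_5 on the vertex set. Then K (dimension 2) consists of the simplices:

  0-simplices (6): [v_0], [v_1], [v_2], [v_3], [v_4], [v_5]
  1-simplices (12): [v_0,v_1], [v_0,v_2], [v_0,v_3], [v_0,v_4], [v_1,v_2], [v_1,v_3], [v_1,v_4], [v_1,v_5], [v_2,v_3], [v_2,v_4], [v_2,v_5], [v_3,v_5]
  2-simplices (6): [v_0,v_1,v_3], [v_0,v_2,v_3], [v_0,v_2,v_4], [v_1,v_2,v_4], [v_1,v_2,v_5], [v_1,v_3,v_5]

Hence C_0 ≅ Z^6, C_1 ≅ Z^12, C_2 ≅ Z^6.

Boundary ∂_1: C_1 → C_0 maps an edge to its endpoints' difference, ∂[p,q] = q − p. For instance
  ∂[v_0,v_2] = [v_2] − [v_0].
The resulting 6×12 matrix has rank 5, and its Smith normal form has invariant factors (1,1,1,1,1).

∂_2: C_2 → C_1 sends each 2-simplex [p,q,r] to [q,r] − [p,r] + [p,q]. For instance
  ∂[v_0,v_2,v_4] = [v_2,v_4] − [v_0,v_4] + [v_0,v_2],
  ∂[v_1,v_2,v_4] = [v_2,v_4] − [v_1,v_4] + [v_1,v_2].
As a 12×6 matrix over Z this has rank 6, with invariant factors (1,1,1,1,1,1).

From H_k ≅ ker(∂_k) / im(∂_{k+1}) we obtain:

  H_0: rank C_0 − rank ∂_1 = 6 − 5 = 1, and the invariant factors of ∂_1 are all 1, so H_0 = Z.
  H_1: rank ker ∂_1 − rank ∂_2 = (12 − 5) − 6 = 1, and the invariant factors of ∂_2 are all 1, so H_1 = Z.
  H_2: rank ker ∂_2 − rank ∂_3 = (6 − 6) − 0 = 0, and there is no ∂_3, so H_2 = 0.

Hence the Betti numbers are b_0 = 1, b_1 = 1, b_2 = 0.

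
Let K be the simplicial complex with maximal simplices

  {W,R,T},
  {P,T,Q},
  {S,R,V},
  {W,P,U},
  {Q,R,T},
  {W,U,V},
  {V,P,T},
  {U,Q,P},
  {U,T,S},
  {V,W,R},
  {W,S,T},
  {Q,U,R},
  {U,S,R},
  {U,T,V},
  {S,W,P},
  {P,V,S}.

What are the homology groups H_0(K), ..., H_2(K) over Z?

H_0 ≅ Z,  H_1 ≅ Z^2,  H_2 ≅ Z.

Take the total order P < Q < R < S < T < U < V < W on the vertex set. Then K (dimension 2) consists of the simplices:

  0-simplices (8): P, Q, R, S, T, U, V, W
  1-simplices (24): PQ, PS, PT, PU, PV, PW, QR, QT, QU, RS, RT, RU, RV, RW, ST, SU, SV, SW, TU, TV, TW, UV, UW, VW
  2-simplices (16): PQT, PQU, PSV, PSW, PTV, PUW, QRT, QRU, RSU, RSV, RTW, RVW, STU, STW, TUV, UVW

Hence C_0 ≅ Z^8, C_1 ≅ Z^24, C_2 ≅ Z^16.

Boundary ∂_1: C_1 → C_0 maps an edge to its endpoints' difference, ∂[p,q] = q − p.
The 8×24 boundary matrix has rank 7 and Smith normal form diag(1,1,1,1,1,1,1).

Boundary ∂_2: C_2 → C_1 maps a triangle to the signed sum of its edges. For instance
  ∂RTW = TW − RW + RT,
  ∂PQU = QU − PU + PQ.
This gives a 24×16 integer matrix of rank 15; reducing to Smith normal form yields diagonal entries (1,1,1,1,1,1,1,1,1,1,1,1,1,1,1).

Reading off H_k = ker ∂_k / im ∂_{k+1}:

  H_0: rank C_0 − rank ∂_1 = 8 − 7 = 1, and the invariant factors of ∂_1 are all 1, so H_0 = Z.
  H_1: rank ker ∂_1 − rank ∂_2 = (24 − 7) − 15 = 2, and the invariant factors of ∂_2 are all 1, so H_1 = Z^2.
  H_2: rank ker ∂_2 − rank ∂_3 = (16 − 15) − 0 = 1, and there is no ∂_3, so H_2 = Z.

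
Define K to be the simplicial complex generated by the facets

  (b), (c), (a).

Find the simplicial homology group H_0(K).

H_0 ≅ Z^3.

K has 3 vertices.
rank ∂_0 = 0, rank ∂_1 = 0 ⇒ b_0 = 3 − 0 − 0 = 3. So H_0 ≅ Z^3.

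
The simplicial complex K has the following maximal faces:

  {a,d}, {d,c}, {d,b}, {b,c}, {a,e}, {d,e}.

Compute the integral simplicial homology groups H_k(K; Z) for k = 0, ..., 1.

H_0 = Z,  H_1 = Z^2.

Take the total order a < b < c < d < e on the vertex set. Then K (dimension 1) consists of the simplices:

  0-simplices (5): a, b, c, d, e
  1-simplices (6): ad, ae, bc, bd, cd, de

Hence C_0 ≅ Z^5, C_1 ≅ Z^6.

Boundary ∂_1: C_1 → C_0 is given by ∂[p,q] = [q] − [p]. For instance
  ∂bd = d − b.
The resulting 5×6 matrix has rank 4, and its Smith normal form has invariant factors (1,1,1,1).

Reading off H_k = ker ∂_k / im ∂_{k+1}:

  H_0: rank C_0 − rank ∂_1 = 5 − 4 = 1, and the invariant factors of ∂_1 are all 1, so H_0 ≅ Z.
  H_1: rank ker ∂_1 − rank ∂_2 = (6 − 4) − 0 = 2, and there is no ∂_2, so H_1 ≅ Z^2.

(K is a triangulation of a wedge of 2 circles.)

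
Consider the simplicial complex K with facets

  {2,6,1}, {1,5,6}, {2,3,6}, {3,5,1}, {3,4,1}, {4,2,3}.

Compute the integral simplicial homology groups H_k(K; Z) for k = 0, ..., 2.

Fix the vertex order 1 < 2 < 3 < 4 < 5 < 6 and write every simplex with vertices in increasing order. Then dim K = 2 and the simplices of K are:

  0-simplices (6): [1], [2], [3], [4], [5], [6]
  1-simplices (12): [1,2], [1,3], [1,4], [1,5], [1,6], [2,3], [2,4], [2,6], [3,4], [3,5], [3,6], [5,6]
  2-simplices (6): [1,2,6], [1,3,4], [1,3,5], [1,5,6], [2,3,4], [2,3,6]

giving chain groups C_0 ≅ Z^6, C_1 ≅ Z^12, C_2 ≅ Z^6.

∂_1: C_1 → C_0 is given by ∂[p,q] = [q] − [p]. For instance
  ∂[3,4] = [4] − [3].
The resulting 6×12 matrix has rank 5, and its Smith normal form has invariant factors (1,1,1,1,1).

∂_2: C_2 → C_1 sends each 2-simplex [p,q,r] to [q,r] − [p,r] + [p,q]. For instance
  ∂[1,5,6] = [5,6] − [1,6] + [1,5],
  ∂[2,3,4] = [3,4] − [2,4] + [2,3].
The 12×6 boundary matrix has rank 6 and Smith normal form diag(1,1,1,1,1,1).

From H_k ≅ ker(∂_k) / im(∂_{k+1}) we obtain:

  H_0: rank C_0 − rank ∂_1 = 6 − 5 = 1, and the invariant factors of ∂_1 are all 1, so H_0 = Z.
  H_1: rank ker ∂_1 − rank ∂_2 = (12 − 5) − 6 = 1, and the invariant factors of ∂_2 are all 1, so H_1 = Z.
  H_2: rank ker ∂_2 − rank ∂_3 = (6 − 6) − 0 = 0, and there is no ∂_3, so H_2 = 0.

(K is a triangulation of the cylinder S^1 x I.)

H_0 ≅ Z,  H_1 ≅ Z,  H_2 = 0.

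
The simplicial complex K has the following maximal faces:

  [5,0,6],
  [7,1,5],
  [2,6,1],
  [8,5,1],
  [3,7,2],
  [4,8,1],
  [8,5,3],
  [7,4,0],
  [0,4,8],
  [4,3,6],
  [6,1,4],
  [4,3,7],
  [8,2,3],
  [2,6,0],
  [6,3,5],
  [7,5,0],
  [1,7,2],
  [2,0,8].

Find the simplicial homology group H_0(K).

H_0 = Z.

Take the total order 0 < 1 < 2 < 3 < 4 < 5 < 6 < 7 < 8 on the vertex set. Then K (dimension 2) consists of the simplices:

  0-simplices (9): [0], [1], [2], [3], [4], [5], [6], [7], [8]
  1-simplices (27): (27 of them)
  2-simplices (18): [0,2,6], [0,2,8], [0,4,7], [0,4,8], [0,5,6], [0,5,7], [1,2,6], [1,2,7], [1,4,6], [1,4,8], [1,5,7], [1,5,8], [2,3,7], [2,3,8], [3,4,6], [3,4,7], [3,5,6], [3,5,8]

Hence C_0 ≅ Z^9, C_1 ≅ Z^27, C_2 ≅ Z^18.

∂_1: C_1 → C_0 is given by ∂[p,q] = [q] − [p]. For instance
  ∂[1,6] = [6] − [1].
The 9×27 boundary matrix has rank 8 and Smith normal form diag(1,1,1,1,1,1,1,1).

Boundary ∂_2: C_2 → C_1 sends each 2-simplex [p,q,r] to [q,r] − [p,r] + [p,q]. For instance
  ∂[0,5,6] = [5,6] − [0,6] + [0,5],
  ∂[0,5,7] = [5,7] − [0,7] + [0,5].
The 27×18 boundary matrix has rank 17 and Smith normal form diag(1,1,1,1,1,1,1,1,1,1,1,1,1,1,1,1,1).

From H_k ≅ ker(∂_k) / im(∂_{k+1}) we obtain:

  H_0: rank C_0 − rank ∂_1 = 9 − 8 = 1, and the invariant factors of ∂_1 are all 1, so H_0 = Z.

(K is a triangulation of the torus T^2.)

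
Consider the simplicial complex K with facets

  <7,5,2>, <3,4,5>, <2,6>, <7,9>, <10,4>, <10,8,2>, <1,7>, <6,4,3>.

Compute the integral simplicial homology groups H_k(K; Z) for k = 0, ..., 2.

H_0 ≅ Z,  H_1 ≅ Z^2,  H_2 = 0.

K has 10 vertices, 15 edges, 4 triangles.
rank ∂_0 = 0, rank ∂_1 = 9 ⇒ b_0 = 10 − 0 − 9 = 1; all invariant factors of ∂_1 are 1 so no torsion. So H_0 ≅ Z.
rank ∂_1 = 9, rank ∂_2 = 4 ⇒ b_1 = 15 − 9 − 4 = 2; all invariant factors of ∂_2 are 1 so no torsion. So H_1 ≅ Z^2.
rank ∂_2 = 4, rank ∂_3 = 0 ⇒ b_2 = 4 − 4 − 0 = 0. So H_2 ≅ 0.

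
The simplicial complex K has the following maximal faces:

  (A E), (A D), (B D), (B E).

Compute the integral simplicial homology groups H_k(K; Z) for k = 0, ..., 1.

Fix the vertex order A < B < D < E and write every simplex with vertices in increasing order. Then dim K = 1 and the simplices of K are:

  0-simplices (4): A, B, D, E
  1-simplices (4): AD, AE, BD, BE

giving chain groups C_0 ≅ Z^4, C_1 ≅ Z^4.

Boundary ∂_1: C_1 → C_0 maps an edge to its endpoints' difference, ∂[p,q] = q − p. For instance
  ∂BD = D − B.
The resulting 4×4 matrix has rank 3, and its Smith normal form has invariant factors (1,1,1).

Computing H_k = (kernel of ∂_k) / (image of ∂_{k+1}):

  H_0: rank C_0 − rank ∂_1 = 4 − 3 = 1, and the invariant factors of ∂_1 are all 1, so H_0 = Z.
  H_1: rank ker ∂_1 − rank ∂_2 = (4 − 3) − 0 = 1, and there is no ∂_2, so H_1 = Z.

(K is a triangulation of the circle S^1.)

H_0 = Z,  H_1 = Z.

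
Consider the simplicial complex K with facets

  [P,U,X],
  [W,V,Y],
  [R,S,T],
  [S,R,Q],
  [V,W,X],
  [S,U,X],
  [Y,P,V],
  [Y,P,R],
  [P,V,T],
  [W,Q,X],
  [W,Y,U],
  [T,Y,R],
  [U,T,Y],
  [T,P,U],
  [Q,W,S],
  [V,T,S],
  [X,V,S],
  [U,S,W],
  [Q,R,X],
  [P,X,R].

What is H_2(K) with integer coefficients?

Order the vertices as P < Q < R < S < T < U < V < W < X < Y. Listing each simplex with vertices in this order, K has dimension 2 with simplices:

  0-simplices (10): P, Q, R, S, T, U, V, W, X, Y
  1-simplices (30): PR, PT, PU, PV, PX, PY, QR, QS, QW, QX, RS, RT, RX, RY, ST, SU, SV, SW, SX, TU, TV, TY, UW, UX, UY, VW, VX, VY, WX, WY
  2-simplices (20): PRX, PRY, PTU, PTV, PUX, PVY, QRS, QRX, QSW, QWX, RST, RTY, STV, SUW, SUX, SVX, TUY, UWY, VWX, VWY

giving chain groups C_0 ≅ Z^10, C_1 ≅ Z^30, C_2 ≅ Z^20.

The boundary map ∂_1: C_1 → C_0 maps an edge to its endpoints' difference, ∂[p,q] = q − p. For instance
  ∂PU = U − P.
The 10×30 boundary matrix has rank 9 and Smith normal form diag(1,1,1,1,1,1,1,1,1).

∂_2: C_2 → C_1 sends each 2-simplex [p,q,r] to [q,r] − [p,r] + [p,q]. For instance
  ∂PUX = UX − PX + PU,
  ∂RST = ST − RT + RS.
As a 30×20 matrix over Z this has rank 20, with invariant factors (1,1,1,1,1,1,1,1,1,1,1,1,1,1,1,1,1,1,1,2).

Computing H_k = (kernel of ∂_k) / (image of ∂_{k+1}):

  H_2: rank ker ∂_2 − rank ∂_3 = (20 − 20) − 0 = 0, and there is no ∂_3, so H_2 ≅ 0.

H_2 = 0.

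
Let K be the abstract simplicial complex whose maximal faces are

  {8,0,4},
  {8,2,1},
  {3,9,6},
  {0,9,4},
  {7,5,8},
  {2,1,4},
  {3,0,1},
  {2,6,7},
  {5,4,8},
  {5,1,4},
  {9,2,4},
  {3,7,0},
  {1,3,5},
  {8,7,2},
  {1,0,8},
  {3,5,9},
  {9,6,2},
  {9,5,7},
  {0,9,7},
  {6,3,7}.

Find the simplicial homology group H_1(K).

H_1 = Z ⊕ Z/2Z.

K has 10 vertices, 30 edges, 20 triangles.
rank ∂_1 = 9, rank ∂_2 = 20 ⇒ b_1 = 30 − 9 − 20 = 1; ∂_2 has invariant factor(s) [2] giving torsion. So H_1 = Z ⊕ Z/2Z.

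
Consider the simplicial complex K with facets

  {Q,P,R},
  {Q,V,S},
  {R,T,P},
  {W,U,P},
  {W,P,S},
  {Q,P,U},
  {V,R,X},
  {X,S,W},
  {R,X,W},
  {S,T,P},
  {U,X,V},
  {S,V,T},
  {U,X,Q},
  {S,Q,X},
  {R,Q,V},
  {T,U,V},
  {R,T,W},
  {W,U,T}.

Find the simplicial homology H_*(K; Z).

H_0 ≅ Z,  H_1 ≅ Z × Z/2,  H_2 = 0.

Fix the vertex order P < Q < R < S < T < U < V < W < X and write every simplex with vertices in increasing order. Then dim K = 2 and the simplices of K are:

  0-simplices (9): P, Q, R, S, T, U, V, W, X
  1-simplices (27): PQ, PR, PS, PT, PU, PW, QR, QS, QU, QV, QX, RT, RV, RW, RX, ST, SV, SW, SX, TU, TV, TW, UV, UW, UX, VX, WX
  2-simplices (18): PQR, PQU, PRT, PST, PSW, PUW, QRV, QSV, QSX, QUX, RTW, RVX, RWX, STV, SWX, TUV, TUW, UVX

giving chain groups C_0 ≅ Z^9, C_1 ≅ Z^27, C_2 ≅ Z^18.

The boundary map ∂_1: C_1 → C_0 maps an edge to its endpoints' difference, ∂[p,q] = q − p.
The 9×27 boundary matrix has rank 8 and Smith normal form diag(1,1,1,1,1,1,1,1).

The boundary map ∂_2: C_2 → C_1 acts by ∂[p,q,r] = [q,r] − [p,r] + [p,q]. For instance
  ∂QSX = SX − QX + QS,
  ∂QSV = SV − QV + QS.
This gives a 27×18 integer matrix of rank 18; reducing to Smith normal form yields diagonal entries (1,1,1,1,1,1,1,1,1,1,1,1,1,1,1,1,1,2).

Computing H_k = (kernel of ∂_k) / (image of ∂_{k+1}):

  H_0: rank C_0 − rank ∂_1 = 9 − 8 = 1, and the invariant factors of ∂_1 are all 1, so H_0 ≅ Z.
  H_1: rank ker ∂_1 − rank ∂_2 = (27 − 8) − 18 = 1, and ∂_2 has invariant factor 2 > 1, so H_1 ≅ Z × Z/2.
  H_2: rank ker ∂_2 − rank ∂_3 = (18 − 18) − 0 = 0, and there is no ∂_3, so H_2 ≅ 0.

As a check, the Euler characteristic is 9 − 27 + 18 = 0, which agrees with 1 − 1 + 0 = 0.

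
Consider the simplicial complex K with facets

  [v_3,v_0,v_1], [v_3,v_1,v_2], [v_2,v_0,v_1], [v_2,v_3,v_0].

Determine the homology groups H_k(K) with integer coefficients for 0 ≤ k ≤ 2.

H_0 ≅ Z,  H_1 = 0,  H_2 ≅ Z.

Take the total order v_0 < v_1 < v_2 < v_3 on the vertex set. Then K (dimension 2) consists of the simplices:

  0-simplices (4): [v_0], [v_1], [v_2], [v_3]
  1-simplices (6): [v_0,v_1], [v_0,v_2], [v_0,v_3], [v_1,v_2], [v_1,v_3], [v_2,v_3]
  2-simplices (4): [v_0,v_1,v_2], [v_0,v_1,v_3], [v_0,v_2,v_3], [v_1,v_2,v_3]

Hence C_0 ≅ Z^4, C_1 ≅ Z^6, C_2 ≅ Z^4.

The boundary map ∂_1: C_1 → C_0 sends each edge [p,q] (with p < q) to q − p.
The 4×6 boundary matrix has rank 3 and Smith normal form diag(1,1,1).

Boundary ∂_2: C_2 → C_1 acts by ∂[p,q,r] = [q,r] − [p,r] + [p,q]. For instance
  ∂[v_1,v_2,v_3] = [v_2,v_3] − [v_1,v_3] + [v_1,v_2],
  ∂[v_0,v_1,v_3] = [v_1,v_3] − [v_0,v_3] + [v_0,v_1].
The 6×4 boundary matrix has rank 3 and Smith normal form diag(1,1,1).

Computing H_k = (kernel of ∂_k) / (image of ∂_{k+1}):

  H_0: rank C_0 − rank ∂_1 = 4 − 3 = 1, and the invariant factors of ∂_1 are all 1, so H_0 = Z.
  H_1: rank ker ∂_1 − rank ∂_2 = (6 − 3) − 3 = 0, and the invariant factors of ∂_2 are all 1, so H_1 = 0.
  H_2: rank ker ∂_2 − rank ∂_3 = (4 − 3) − 0 = 1, and there is no ∂_3, so H_2 = Z.

(K is a triangulation of the 2-sphere S^2.)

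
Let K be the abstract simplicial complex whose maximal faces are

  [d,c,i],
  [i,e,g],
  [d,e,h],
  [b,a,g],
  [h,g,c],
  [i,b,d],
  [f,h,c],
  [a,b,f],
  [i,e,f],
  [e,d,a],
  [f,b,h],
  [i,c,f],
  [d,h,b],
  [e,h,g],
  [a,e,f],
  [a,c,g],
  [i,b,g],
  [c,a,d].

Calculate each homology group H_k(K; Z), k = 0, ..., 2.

Take the total order a < b < c < d < e < f < g < h < i on the vertex set. Then K (dimension 2) consists of the simplices:

  0-simplices (9): a, b, c, d, e, f, g, h, i
  1-simplices (27): ab, ac, ad, ae, af, ag, bd, bf, bg, bh, bi, cd, cf, cg, ch, ci, de, dh, di, ef, eg, eh, ei, fh, fi, gh, gi
  2-simplices (18): abf, abg, acd, acg, ade, aef, bdh, bdi, bfh, bgi, cdi, cfh, cfi, cgh, deh, efi, egh, egi

Hence C_0 ≅ Z^9, C_1 ≅ Z^27, C_2 ≅ Z^18.

The boundary map ∂_1: C_1 → C_0 maps an edge to its endpoints' difference, ∂[p,q] = q − p. For instance
  ∂ch = h − c.
As a 9×27 matrix over Z this has rank 8, with invariant factors (1,1,1,1,1,1,1,1).

Boundary ∂_2: C_2 → C_1 maps a triangle to the signed sum of its edges. For instance
  ∂abg = bg − ag + ab,
  ∂cgh = gh − ch + cg.
As a 27×18 matrix over Z this has rank 17, with invariant factors (1,1,1,1,1,1,1,1,1,1,1,1,1,1,1,1,1).

Reading off H_k = ker ∂_k / im ∂_{k+1}:

  H_0: rank C_0 − rank ∂_1 = 9 − 8 = 1, and the invariant factors of ∂_1 are all 1, so H_0 = Z.
  H_1: rank ker ∂_1 − rank ∂_2 = (27 − 8) − 17 = 2, and the invariant factors of ∂_2 are all 1, so H_1 = Z^2.
  H_2: rank ker ∂_2 − rank ∂_3 = (18 − 17) − 0 = 1, and there is no ∂_3, so H_2 = Z.

(K is a triangulation of the torus T^2.)

H_0 = Z,  H_1 = Z^2,  H_2 = Z.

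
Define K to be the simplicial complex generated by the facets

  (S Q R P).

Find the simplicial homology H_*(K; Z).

Order the vertices as P < Q < R < S. Listing each simplex with vertices in this order, K has dimension 3 with simplices:

  0-simplices (4): P, Q, R, S
  1-simplices (6): PQ, PR, PS, QR, QS, RS
  2-simplices (4): PQR, PQS, PRS, QRS
  3-simplices (1): PQRS

so the chain groups are C_0 ≅ Z^4, C_1 ≅ Z^6, C_2 ≅ Z^4, C_3 ≅ Z^1.

Boundary ∂_1: C_1 → C_0 maps an edge to its endpoints' difference, ∂[p,q] = q − p.
The resulting 4×6 matrix has rank 3, and its Smith normal form has invariant factors (1,1,1).

∂_2: C_2 → C_1 acts by ∂[p,q,r] = [q,r] − [p,r] + [p,q]. For instance
  ∂PRS = RS − PS + PR,
  ∂PQR = QR − PR + PQ.
This gives a 6×4 integer matrix of rank 3; reducing to Smith normal form yields diagonal entries (1,1,1).

The boundary map ∂_3: C_3 → C_2 sends each 3-simplex σ to the alternating sum Σ_i (−1)^i (σ with its i-th vertex removed). For instance
  ∂PQRS = QRS − PRS + PQS − PQR.
As a 4×1 matrix over Z this has rank 1, with invariant factors (1).

Computing H_k = (kernel of ∂_k) / (image of ∂_{k+1}):

  H_0: rank C_0 − rank ∂_1 = 4 − 3 = 1, and the invariant factors of ∂_1 are all 1, so H_0 = Z.
  H_1: rank ker ∂_1 − rank ∂_2 = (6 − 3) − 3 = 0, and the invariant factors of ∂_2 are all 1, so H_1 = 0.
  H_2: rank ker ∂_2 − rank ∂_3 = (4 − 3) − 1 = 0, and the invariant factors of ∂_3 are all 1, so H_2 = 0.
  H_3: rank ker ∂_3 − rank ∂_4 = (1 − 1) − 0 = 0, and there is no ∂_4, so H_3 = 0.

H_0 ≅ Z,  H_1 = 0,  H_2 = 0,  H_3 = 0.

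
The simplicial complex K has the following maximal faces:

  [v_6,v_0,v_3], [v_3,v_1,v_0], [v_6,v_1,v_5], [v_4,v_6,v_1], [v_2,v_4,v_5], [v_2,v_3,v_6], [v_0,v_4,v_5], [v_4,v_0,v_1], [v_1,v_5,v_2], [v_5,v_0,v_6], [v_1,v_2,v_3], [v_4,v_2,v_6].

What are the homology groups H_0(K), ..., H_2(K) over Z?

H_0 ≅ Z,  H_1 ≅ Z/2,  H_2 = 0.

We work with the vertex ordering v_0 < v_1 < v_2 < v_3 < v_4 < v_5 < v_6. The simplices of K, each written with vertices in increasing order, are:

  0-simplices (7): [v_0], [v_1], [v_2], [v_3], [v_4], [v_5], [v_6]
  1-simplices (18): (18 of them)
  2-simplices (12): (12 of them)

giving chain groups C_0 ≅ Z^7, C_1 ≅ Z^18, C_2 ≅ Z^12.

The boundary map ∂_1: C_1 → C_0 is given by ∂[p,q] = [q] − [p].
This gives a 7×18 integer matrix of rank 6; reducing to Smith normal form yields diagonal entries (1,1,1,1,1,1).

The boundary map ∂_2: C_2 → C_1 acts by ∂[p,q,r] = [q,r] − [p,r] + [p,q]. For instance
  ∂[v_2,v_4,v_5] = [v_4,v_5] − [v_2,v_5] + [v_2,v_4],
  ∂[v_1,v_4,v_6] = [v_4,v_6] − [v_1,v_6] + [v_1,v_4].
The resulting 18×12 matrix has rank 12, and its Smith normal form has invariant factors (1,1,1,1,1,1,1,1,1,1,1,2).

Computing H_k = (kernel of ∂_k) / (image of ∂_{k+1}):

  H_0: rank C_0 − rank ∂_1 = 7 − 6 = 1, and the invariant factors of ∂_1 are all 1, so H_0 = Z.
  H_1: rank ker ∂_1 − rank ∂_2 = (18 − 6) − 12 = 0, and ∂_2 has invariant factor 2 > 1, so H_1 = Z/2.
  H_2: rank ker ∂_2 − rank ∂_3 = (12 − 12) − 0 = 0, and there is no ∂_3, so H_2 = 0.

As a check, the Euler characteristic is 7 − 18 + 12 = 1, which agrees with 1 − 0 + 0 = 1.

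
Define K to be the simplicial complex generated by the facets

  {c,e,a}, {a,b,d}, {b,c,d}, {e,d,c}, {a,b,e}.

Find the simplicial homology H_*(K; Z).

Order the vertices as a < b < c < d < e. Listing each simplex with vertices in this order, K has dimension 2 with simplices:

  0-simplices (5): a, b, c, d, e
  1-simplices (10): ab, ac, ad, ae, bc, bd, be, cd, ce, de
  2-simplices (5): abd, abe, ace, bcd, cde

so the chain groups are C_0 ≅ Z^5, C_1 ≅ Z^10, C_2 ≅ Z^5.

The boundary map ∂_1: C_1 → C_0 is given by ∂[p,q] = [q] − [p]. For instance
  ∂ab = b − a.
The 5×10 boundary matrix has rank 4 and Smith normal form diag(1,1,1,1).

∂_2: C_2 → C_1 sends each 2-simplex [p,q,r] to [q,r] − [p,r] + [p,q]. For instance
  ∂abe = be − ae + ab,
  ∂cde = de − ce + cd.
This gives a 10×5 integer matrix of rank 5; reducing to Smith normal form yields diagonal entries (1,1,1,1,1).

Computing H_k = (kernel of ∂_k) / (image of ∂_{k+1}):

  H_0: rank C_0 − rank ∂_1 = 5 − 4 = 1, and the invariant factors of ∂_1 are all 1, so H_0 = Z.
  H_1: rank ker ∂_1 − rank ∂_2 = (10 − 4) − 5 = 1, and the invariant factors of ∂_2 are all 1, so H_1 = Z.
  H_2: rank ker ∂_2 − rank ∂_3 = (5 − 5) − 0 = 0, and there is no ∂_3, so H_2 = 0.

As a check, the Euler characteristic is 5 − 10 + 5 = 0, which agrees with 1 − 1 + 0 = 0.
(K is a triangulation of the Möbius band.)

H_0 = Z,  H_1 = Z,  H_2 = 0.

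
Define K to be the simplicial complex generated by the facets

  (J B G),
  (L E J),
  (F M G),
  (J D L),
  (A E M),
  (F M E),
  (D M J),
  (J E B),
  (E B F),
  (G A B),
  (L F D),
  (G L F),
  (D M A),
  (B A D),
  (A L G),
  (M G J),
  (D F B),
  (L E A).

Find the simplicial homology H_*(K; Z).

H_0 = Z,  H_1 = Z^2,  H_2 = Z.

Take the total order A < B < D < E < F < G < J < L < M on the vertex set. Then K (dimension 2) consists of the simplices:

  0-simplices (9): A, B, D, E, F, G, J, L, M
  1-simplices (27): AB, AD, AE, AG, AL, AM, BD, BE, BF, BG, BJ, DF, DJ, DL, DM, EF, EJ, EL, EM, FG, FL, FM, GJ, GL, GM, JL, JM
  2-simplices (18): ABD, ABG, ADM, AEL, AEM, AGL, BDF, BEF, BEJ, BGJ, DFL, DJL, DJM, EFM, EJL, FGL, FGM, GJM

giving chain groups C_0 ≅ Z^9, C_1 ≅ Z^27, C_2 ≅ Z^18.

The boundary map ∂_1: C_1 → C_0 sends each edge [p,q] (with p < q) to q − p. For instance
  ∂AB = B − A.
As a 9×27 matrix over Z this has rank 8, with invariant factors (1,1,1,1,1,1,1,1).

∂_2: C_2 → C_1 acts by ∂[p,q,r] = [q,r] − [p,r] + [p,q]. For instance
  ∂FGL = GL − FL + FG,
  ∂GJM = JM − GM + GJ.
The resulting 27×18 matrix has rank 17, and its Smith normal form has invariant factors (1,1,1,1,1,1,1,1,1,1,1,1,1,1,1,1,1).

From H_k ≅ ker(∂_k) / im(∂_{k+1}) we obtain:

  H_0: rank C_0 − rank ∂_1 = 9 − 8 = 1, and the invariant factors of ∂_1 are all 1, so H_0 = Z.
  H_1: rank ker ∂_1 − rank ∂_2 = (27 − 8) − 17 = 2, and the invariant factors of ∂_2 are all 1, so H_1 = Z^2.
  H_2: rank ker ∂_2 − rank ∂_3 = (18 − 17) − 0 = 1, and there is no ∂_3, so H_2 = Z.

As a check, the Euler characteristic is 9 − 27 + 18 = 0, which agrees with 1 − 2 + 1 = 0.
(K is a triangulation of the torus T^2.)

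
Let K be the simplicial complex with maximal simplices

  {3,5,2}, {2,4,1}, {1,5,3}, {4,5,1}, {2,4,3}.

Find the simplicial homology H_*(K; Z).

Fix the vertex order 1 < 2 < 3 < 4 < 5 and write every simplex with vertices in increasing order. Then dim K = 2 and the simplices of K are:

  0-simplices (5): [1], [2], [3], [4], [5]
  1-simplices (10): [1,2], [1,3], [1,4], [1,5], [2,3], [2,4], [2,5], [3,4], [3,5], [4,5]
  2-simplices (5): [1,2,4], [1,3,5], [1,4,5], [2,3,4], [2,3,5]

giving chain groups C_0 ≅ Z^5, C_1 ≅ Z^10, C_2 ≅ Z^5.

Boundary ∂_1: C_1 → C_0 is given by ∂[p,q] = [q] − [p]. For instance
  ∂[2,5] = [5] − [2].
The resulting 5×10 matrix has rank 4, and its Smith normal form has invariant factors (1,1,1,1).

∂_2: C_2 → C_1 sends each 2-simplex [p,q,r] to [q,r] − [p,r] + [p,q]. For instance
  ∂[1,2,4] = [2,4] − [1,4] + [1,2],
  ∂[1,4,5] = [4,5] − [1,5] + [1,4].
The resulting 10×5 matrix has rank 5, and its Smith normal form has invariant factors (1,1,1,1,1).

From H_k ≅ ker(∂_k) / im(∂_{k+1}) we obtain:

  H_0: rank C_0 − rank ∂_1 = 5 − 4 = 1, and the invariant factors of ∂_1 are all 1, so H_0 = Z.
  H_1: rank ker ∂_1 − rank ∂_2 = (10 − 4) − 5 = 1, and the invariant factors of ∂_2 are all 1, so H_1 = Z.
  H_2: rank ker ∂_2 − rank ∂_3 = (5 − 5) − 0 = 0, and there is no ∂_3, so H_2 = 0.

As a check, the Euler characteristic is 5 − 10 + 5 = 0, which agrees with 1 − 1 + 0 = 0.

H_0 = Z,  H_1 = Z,  H_2 = 0.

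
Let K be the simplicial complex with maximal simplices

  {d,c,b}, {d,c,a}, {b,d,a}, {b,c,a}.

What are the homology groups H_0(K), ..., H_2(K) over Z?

H_0 = Z,  H_1 = 0,  H_2 = Z.

Order the vertices as a < b < c < d. Listing each simplex with vertices in this order, K has dimension 2 with simplices:

  0-simplices (4): a, b, c, d
  1-simplices (6): ab, ac, ad, bc, bd, cd
  2-simplices (4): abc, abd, acd, bcd

giving chain groups C_0 ≅ Z^4, C_1 ≅ Z^6, C_2 ≅ Z^4.

∂_1: C_1 → C_0 is given by ∂[p,q] = [q] − [p].
The 4×6 boundary matrix has rank 3 and Smith normal form diag(1,1,1).

∂_2: C_2 → C_1 acts by ∂[p,q,r] = [q,r] − [p,r] + [p,q]. For instance
  ∂abc = bc − ac + ab,
  ∂abd = bd − ad + ab.
The 6×4 boundary matrix has rank 3 and Smith normal form diag(1,1,1).

Now H_k = ker ∂_k / im ∂_{k+1}, so:

  H_0: rank C_0 − rank ∂_1 = 4 − 3 = 1, and the invariant factors of ∂_1 are all 1, so H_0 ≅ Z.
  H_1: rank ker ∂_1 − rank ∂_2 = (6 − 3) − 3 = 0, and the invariant factors of ∂_2 are all 1, so H_1 ≅ 0.
  H_2: rank ker ∂_2 − rank ∂_3 = (4 − 3) − 0 = 1, and there is no ∂_3, so H_2 ≅ Z.

As a check, the Euler characteristic is 4 − 6 + 4 = 2, which agrees with 1 − 0 + 1 = 2.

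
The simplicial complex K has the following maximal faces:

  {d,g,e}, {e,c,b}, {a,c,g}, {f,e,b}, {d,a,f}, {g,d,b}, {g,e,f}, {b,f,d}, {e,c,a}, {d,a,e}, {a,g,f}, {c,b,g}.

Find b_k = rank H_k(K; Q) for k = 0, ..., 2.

b_0 = 1, b_1 = 0, b_2 = 0.

Fix the vertex order a < b < c < d < e < f < g and write every simplex with vertices in increasing order. Then dim K = 2 and the simplices of K are:

  0-simplices (7): a, b, c, d, e, f, g
  1-simplices (18): ac, ad, ae, af, ag, bc, bd, be, bf, bg, ce, cg, de, df, dg, ef, eg, fg
  2-simplices (12): ace, acg, ade, adf, afg, bce, bcg, bdf, bdg, bef, deg, efg

so the chain groups are C_0 ≅ Z^7, C_1 ≅ Z^18, C_2 ≅ Z^12.

Boundary ∂_1: C_1 → C_0 sends each edge [p,q] (with p < q) to q − p. For instance
  ∂ag = g − a.
This gives a 7×18 integer matrix of rank 6; reducing to Smith normal form yields diagonal entries (1,1,1,1,1,1).

Boundary ∂_2: C_2 → C_1 sends each 2-simplex [p,q,r] to [q,r] − [p,r] + [p,q]. For instance
  ∂bcg = cg − bg + bc,
  ∂afg = fg − ag + af.
The 18×12 boundary matrix has rank 12 and Smith normal form diag(1,1,1,1,1,1,1,1,1,1,1,2).

Now H_k = ker ∂_k / im ∂_{k+1}, so:

  H_0: rank C_0 − rank ∂_1 = 7 − 6 = 1, and the invariant factors of ∂_1 are all 1, so H_0 = Z.
  H_1: rank ker ∂_1 − rank ∂_2 = (18 − 6) − 12 = 0, and ∂_2 has invariant factor 2 > 1, so H_1 = Z/2.
  H_2: rank ker ∂_2 − rank ∂_3 = (12 − 12) − 0 = 0, and there is no ∂_3, so H_2 = 0.

(K is a triangulation of the real projective plane RP^2.)

Hence the Betti numbers are b_0 = 1, b_1 = 0, b_2 = 0.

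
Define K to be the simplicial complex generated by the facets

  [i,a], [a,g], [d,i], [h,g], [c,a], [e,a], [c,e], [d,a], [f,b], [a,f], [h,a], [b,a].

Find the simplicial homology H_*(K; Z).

Fix the vertex order a < b < c < d < e < f < g < h < i and write every simplex with vertices in increasing order. Then dim K = 1 and the simplices of K are:

  0-simplices (9): a, b, c, d, e, f, g, h, i
  1-simplices (12): ab, ac, ad, ae, af, ag, ah, ai, bf, ce, di, gh

Hence C_0 ≅ Z^9, C_1 ≅ Z^12.

The boundary map ∂_1: C_1 → C_0 maps an edge to its endpoints' difference, ∂[p,q] = q − p. For instance
  ∂ai = i − a.
The resulting 9×12 matrix has rank 8, and its Smith normal form has invariant factors (1,1,1,1,1,1,1,1).

Computing H_k = (kernel of ∂_k) / (image of ∂_{k+1}):

  H_0: rank C_0 − rank ∂_1 = 9 − 8 = 1, and the invariant factors of ∂_1 are all 1, so H_0 ≅ Z.
  H_1: rank ker ∂_1 − rank ∂_2 = (12 − 8) − 0 = 4, and there is no ∂_2, so H_1 ≅ Z^4.

As a check, the Euler characteristic is 9 − 12 = -3, which agrees with 1 − 4 = -3.
(K is a triangulation of a wedge of 4 circles.)

H_0 ≅ Z,  H_1 ≅ Z^4.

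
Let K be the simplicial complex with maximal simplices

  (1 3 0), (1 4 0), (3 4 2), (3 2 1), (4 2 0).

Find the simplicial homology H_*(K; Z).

K has 5 vertices, 10 edges, 5 triangles.
rank ∂_0 = 0, rank ∂_1 = 4 ⇒ b_0 = 5 − 0 − 4 = 1; all invariant factors of ∂_1 are 1 so no torsion. So H_0 = Z.
rank ∂_1 = 4, rank ∂_2 = 5 ⇒ b_1 = 10 − 4 − 5 = 1; all invariant factors of ∂_2 are 1 so no torsion. So H_1 = Z.
rank ∂_2 = 5, rank ∂_3 = 0 ⇒ b_2 = 5 − 5 − 0 = 0. So H_2 = 0.

H_0 = Z,  H_1 = Z,  H_2 = 0.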